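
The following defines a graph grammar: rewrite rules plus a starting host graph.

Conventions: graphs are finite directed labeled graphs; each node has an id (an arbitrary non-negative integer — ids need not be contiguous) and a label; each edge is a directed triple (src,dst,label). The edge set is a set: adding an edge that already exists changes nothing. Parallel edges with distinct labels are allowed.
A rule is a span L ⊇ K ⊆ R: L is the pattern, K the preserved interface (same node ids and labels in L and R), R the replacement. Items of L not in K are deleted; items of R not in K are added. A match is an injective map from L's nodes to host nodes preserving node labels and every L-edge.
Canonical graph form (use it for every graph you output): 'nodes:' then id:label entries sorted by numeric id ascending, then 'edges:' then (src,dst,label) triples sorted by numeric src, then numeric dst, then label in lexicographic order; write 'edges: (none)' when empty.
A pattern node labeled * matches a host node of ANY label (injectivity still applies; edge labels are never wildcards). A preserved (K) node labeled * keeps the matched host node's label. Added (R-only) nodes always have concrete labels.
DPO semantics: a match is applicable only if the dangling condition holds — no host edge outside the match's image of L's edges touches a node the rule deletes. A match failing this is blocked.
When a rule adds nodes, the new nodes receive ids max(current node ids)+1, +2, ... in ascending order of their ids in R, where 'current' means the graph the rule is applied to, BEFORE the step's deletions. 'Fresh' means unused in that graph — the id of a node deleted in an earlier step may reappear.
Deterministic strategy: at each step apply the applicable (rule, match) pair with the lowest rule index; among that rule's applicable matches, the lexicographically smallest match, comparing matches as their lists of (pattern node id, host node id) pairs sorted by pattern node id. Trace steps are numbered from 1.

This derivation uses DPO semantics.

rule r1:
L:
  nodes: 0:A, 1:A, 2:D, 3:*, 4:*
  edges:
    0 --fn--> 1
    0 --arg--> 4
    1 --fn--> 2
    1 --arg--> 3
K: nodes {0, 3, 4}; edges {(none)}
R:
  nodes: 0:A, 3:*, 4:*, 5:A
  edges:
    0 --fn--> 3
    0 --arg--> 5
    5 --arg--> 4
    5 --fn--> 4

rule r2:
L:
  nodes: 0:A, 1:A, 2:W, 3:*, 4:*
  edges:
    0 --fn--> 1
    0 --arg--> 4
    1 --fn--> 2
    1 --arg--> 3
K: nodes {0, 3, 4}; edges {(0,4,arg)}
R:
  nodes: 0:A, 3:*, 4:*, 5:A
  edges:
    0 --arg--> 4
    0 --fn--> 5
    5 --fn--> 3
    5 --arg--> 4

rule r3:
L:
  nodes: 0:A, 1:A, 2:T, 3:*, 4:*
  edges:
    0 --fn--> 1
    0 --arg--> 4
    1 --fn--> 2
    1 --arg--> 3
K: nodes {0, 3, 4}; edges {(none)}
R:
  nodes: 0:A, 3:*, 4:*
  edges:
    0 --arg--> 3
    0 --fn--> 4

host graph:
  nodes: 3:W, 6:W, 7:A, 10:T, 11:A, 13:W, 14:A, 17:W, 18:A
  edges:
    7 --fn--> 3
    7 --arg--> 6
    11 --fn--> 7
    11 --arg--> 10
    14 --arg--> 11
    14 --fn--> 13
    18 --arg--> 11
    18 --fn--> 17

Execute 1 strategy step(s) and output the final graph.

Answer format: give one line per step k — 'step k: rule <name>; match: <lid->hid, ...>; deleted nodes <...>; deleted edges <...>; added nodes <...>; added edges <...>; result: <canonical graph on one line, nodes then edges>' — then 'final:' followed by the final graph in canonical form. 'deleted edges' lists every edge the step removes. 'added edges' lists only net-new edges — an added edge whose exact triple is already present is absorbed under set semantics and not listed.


step 1: rule r2; match: 0->11, 1->7, 2->3, 3->6, 4->10; deleted nodes 3, 7; deleted edges (7,3,fn); (7,6,arg); (11,7,fn); added nodes 19; added edges (11,19,fn); (19,6,fn); (19,10,arg); result: nodes: 6:W, 10:T, 11:A, 13:W, 14:A, 17:W, 18:A, 19:A edges: (11,10,arg); (11,19,fn); (14,11,arg); (14,13,fn); (18,11,arg); (18,17,fn); (19,6,fn); (19,10,arg)
final:
nodes: 6:W, 10:T, 11:A, 13:W, 14:A, 17:W, 18:A, 19:A
edges: (11,10,arg); (11,19,fn); (14,11,arg); (14,13,fn); (18,11,arg); (18,17,fn); (19,6,fn); (19,10,arg)


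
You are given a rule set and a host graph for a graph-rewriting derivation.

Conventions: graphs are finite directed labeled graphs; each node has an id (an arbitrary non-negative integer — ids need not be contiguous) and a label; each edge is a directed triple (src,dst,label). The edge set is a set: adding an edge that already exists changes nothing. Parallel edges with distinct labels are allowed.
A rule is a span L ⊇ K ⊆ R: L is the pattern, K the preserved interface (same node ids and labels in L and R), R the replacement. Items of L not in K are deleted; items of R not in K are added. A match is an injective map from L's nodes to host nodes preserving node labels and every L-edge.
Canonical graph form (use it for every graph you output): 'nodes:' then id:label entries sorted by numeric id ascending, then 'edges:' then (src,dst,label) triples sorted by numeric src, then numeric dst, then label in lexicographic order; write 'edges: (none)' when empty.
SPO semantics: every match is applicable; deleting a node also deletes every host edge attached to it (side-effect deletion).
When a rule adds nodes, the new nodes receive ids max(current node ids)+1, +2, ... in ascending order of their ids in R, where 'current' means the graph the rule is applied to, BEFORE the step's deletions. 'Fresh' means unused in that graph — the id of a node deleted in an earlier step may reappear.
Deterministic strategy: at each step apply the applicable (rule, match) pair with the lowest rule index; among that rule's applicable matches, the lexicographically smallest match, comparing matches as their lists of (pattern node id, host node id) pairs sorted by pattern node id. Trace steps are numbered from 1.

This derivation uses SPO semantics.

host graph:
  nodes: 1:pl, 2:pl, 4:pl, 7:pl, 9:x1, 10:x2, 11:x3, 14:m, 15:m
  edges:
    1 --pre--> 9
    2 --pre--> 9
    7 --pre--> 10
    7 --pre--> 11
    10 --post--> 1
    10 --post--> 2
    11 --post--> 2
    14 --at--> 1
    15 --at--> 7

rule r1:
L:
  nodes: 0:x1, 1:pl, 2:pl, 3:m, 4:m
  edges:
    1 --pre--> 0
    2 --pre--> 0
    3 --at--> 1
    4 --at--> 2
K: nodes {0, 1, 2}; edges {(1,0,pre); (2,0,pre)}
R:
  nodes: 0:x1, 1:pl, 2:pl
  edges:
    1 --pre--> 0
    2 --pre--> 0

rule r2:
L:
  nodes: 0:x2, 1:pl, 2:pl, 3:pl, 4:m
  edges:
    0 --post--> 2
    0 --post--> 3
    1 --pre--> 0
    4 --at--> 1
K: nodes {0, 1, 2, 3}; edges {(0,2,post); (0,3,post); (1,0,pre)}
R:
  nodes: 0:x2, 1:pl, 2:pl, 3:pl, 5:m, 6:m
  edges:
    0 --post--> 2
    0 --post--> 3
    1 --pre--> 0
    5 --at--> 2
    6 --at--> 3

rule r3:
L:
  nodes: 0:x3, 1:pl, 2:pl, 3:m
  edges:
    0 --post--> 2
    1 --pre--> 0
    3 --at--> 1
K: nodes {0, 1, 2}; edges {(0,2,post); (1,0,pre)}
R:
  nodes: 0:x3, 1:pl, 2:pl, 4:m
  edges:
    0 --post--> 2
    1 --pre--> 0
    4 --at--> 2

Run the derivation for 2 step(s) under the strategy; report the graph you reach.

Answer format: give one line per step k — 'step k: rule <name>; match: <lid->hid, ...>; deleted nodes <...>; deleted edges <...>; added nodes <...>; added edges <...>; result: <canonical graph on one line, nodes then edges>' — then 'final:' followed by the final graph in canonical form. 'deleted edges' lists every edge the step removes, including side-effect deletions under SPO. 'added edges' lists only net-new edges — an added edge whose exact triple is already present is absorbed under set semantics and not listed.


step 1: rule r2; match: 0->10, 1->7, 2->1, 3->2, 4->15; deleted nodes 15; deleted edges (15,7,at); added nodes 16, 17; added edges (16,1,at); (17,2,at); result: nodes: 1:pl, 2:pl, 4:pl, 7:pl, 9:x1, 10:x2, 11:x3, 14:m, 16:m, 17:m edges: (1,9,pre); (2,9,pre); (7,10,pre); (7,11,pre); (10,1,post); (10,2,post); (11,2,post); (14,1,at); (16,1,at); (17,2,at)
step 2: rule r1; match: 0->9, 1->1, 2->2, 3->14, 4->17; deleted nodes 14, 17; deleted edges (14,1,at); (17,2,at); added nodes (none); added edges (none); result: nodes: 1:pl, 2:pl, 4:pl, 7:pl, 9:x1, 10:x2, 11:x3, 16:m edges: (1,9,pre); (2,9,pre); (7,10,pre); (7,11,pre); (10,1,post); (10,2,post); (11,2,post); (16,1,at)
final:
nodes: 1:pl, 2:pl, 4:pl, 7:pl, 9:x1, 10:x2, 11:x3, 16:m
edges: (1,9,pre); (2,9,pre); (7,10,pre); (7,11,pre); (10,1,post); (10,2,post); (11,2,post); (16,1,at)


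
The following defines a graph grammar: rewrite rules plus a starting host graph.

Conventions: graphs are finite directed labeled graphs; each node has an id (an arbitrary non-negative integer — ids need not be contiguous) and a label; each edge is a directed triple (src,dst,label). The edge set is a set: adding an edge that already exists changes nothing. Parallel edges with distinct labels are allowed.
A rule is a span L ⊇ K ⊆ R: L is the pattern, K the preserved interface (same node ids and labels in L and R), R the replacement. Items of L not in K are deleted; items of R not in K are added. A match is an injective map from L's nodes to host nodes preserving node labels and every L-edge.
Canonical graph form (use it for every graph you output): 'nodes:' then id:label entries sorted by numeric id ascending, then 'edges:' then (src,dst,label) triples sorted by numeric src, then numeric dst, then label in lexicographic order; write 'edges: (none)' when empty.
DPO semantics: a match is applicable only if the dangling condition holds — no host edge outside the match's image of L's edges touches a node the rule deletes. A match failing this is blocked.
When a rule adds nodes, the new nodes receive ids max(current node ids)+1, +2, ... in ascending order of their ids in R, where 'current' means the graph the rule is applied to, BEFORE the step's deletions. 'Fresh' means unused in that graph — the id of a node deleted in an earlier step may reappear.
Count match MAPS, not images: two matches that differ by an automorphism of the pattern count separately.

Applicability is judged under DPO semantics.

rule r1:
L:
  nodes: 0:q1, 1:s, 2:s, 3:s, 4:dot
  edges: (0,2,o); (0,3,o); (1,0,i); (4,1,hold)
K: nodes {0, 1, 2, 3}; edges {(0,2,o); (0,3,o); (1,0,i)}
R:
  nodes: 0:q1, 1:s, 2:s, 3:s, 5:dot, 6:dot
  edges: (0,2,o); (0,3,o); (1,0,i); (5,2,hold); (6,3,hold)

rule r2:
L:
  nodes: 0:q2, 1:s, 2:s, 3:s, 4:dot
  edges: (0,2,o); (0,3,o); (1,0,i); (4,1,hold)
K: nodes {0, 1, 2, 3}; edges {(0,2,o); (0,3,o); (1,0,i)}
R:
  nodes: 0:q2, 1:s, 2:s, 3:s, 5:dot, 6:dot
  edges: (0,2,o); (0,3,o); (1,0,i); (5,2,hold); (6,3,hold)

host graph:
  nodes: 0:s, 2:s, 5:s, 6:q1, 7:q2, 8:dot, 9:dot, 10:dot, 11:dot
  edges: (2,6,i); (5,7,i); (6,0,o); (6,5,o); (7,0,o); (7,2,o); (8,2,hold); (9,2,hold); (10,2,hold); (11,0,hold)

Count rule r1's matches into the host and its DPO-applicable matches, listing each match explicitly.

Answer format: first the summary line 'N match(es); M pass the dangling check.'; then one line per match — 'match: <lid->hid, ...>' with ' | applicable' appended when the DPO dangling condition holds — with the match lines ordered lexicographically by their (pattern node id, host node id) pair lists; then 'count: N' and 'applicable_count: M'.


6 match(es); 6 pass the dangling check.
match: 0->6, 1->2, 2->0, 3->5, 4->8 | applicable
match: 0->6, 1->2, 2->0, 3->5, 4->9 | applicable
match: 0->6, 1->2, 2->0, 3->5, 4->10 | applicable
match: 0->6, 1->2, 2->5, 3->0, 4->8 | applicable
match: 0->6, 1->2, 2->5, 3->0, 4->9 | applicable
match: 0->6, 1->2, 2->5, 3->0, 4->10 | applicable
count: 6
applicable_count: 6


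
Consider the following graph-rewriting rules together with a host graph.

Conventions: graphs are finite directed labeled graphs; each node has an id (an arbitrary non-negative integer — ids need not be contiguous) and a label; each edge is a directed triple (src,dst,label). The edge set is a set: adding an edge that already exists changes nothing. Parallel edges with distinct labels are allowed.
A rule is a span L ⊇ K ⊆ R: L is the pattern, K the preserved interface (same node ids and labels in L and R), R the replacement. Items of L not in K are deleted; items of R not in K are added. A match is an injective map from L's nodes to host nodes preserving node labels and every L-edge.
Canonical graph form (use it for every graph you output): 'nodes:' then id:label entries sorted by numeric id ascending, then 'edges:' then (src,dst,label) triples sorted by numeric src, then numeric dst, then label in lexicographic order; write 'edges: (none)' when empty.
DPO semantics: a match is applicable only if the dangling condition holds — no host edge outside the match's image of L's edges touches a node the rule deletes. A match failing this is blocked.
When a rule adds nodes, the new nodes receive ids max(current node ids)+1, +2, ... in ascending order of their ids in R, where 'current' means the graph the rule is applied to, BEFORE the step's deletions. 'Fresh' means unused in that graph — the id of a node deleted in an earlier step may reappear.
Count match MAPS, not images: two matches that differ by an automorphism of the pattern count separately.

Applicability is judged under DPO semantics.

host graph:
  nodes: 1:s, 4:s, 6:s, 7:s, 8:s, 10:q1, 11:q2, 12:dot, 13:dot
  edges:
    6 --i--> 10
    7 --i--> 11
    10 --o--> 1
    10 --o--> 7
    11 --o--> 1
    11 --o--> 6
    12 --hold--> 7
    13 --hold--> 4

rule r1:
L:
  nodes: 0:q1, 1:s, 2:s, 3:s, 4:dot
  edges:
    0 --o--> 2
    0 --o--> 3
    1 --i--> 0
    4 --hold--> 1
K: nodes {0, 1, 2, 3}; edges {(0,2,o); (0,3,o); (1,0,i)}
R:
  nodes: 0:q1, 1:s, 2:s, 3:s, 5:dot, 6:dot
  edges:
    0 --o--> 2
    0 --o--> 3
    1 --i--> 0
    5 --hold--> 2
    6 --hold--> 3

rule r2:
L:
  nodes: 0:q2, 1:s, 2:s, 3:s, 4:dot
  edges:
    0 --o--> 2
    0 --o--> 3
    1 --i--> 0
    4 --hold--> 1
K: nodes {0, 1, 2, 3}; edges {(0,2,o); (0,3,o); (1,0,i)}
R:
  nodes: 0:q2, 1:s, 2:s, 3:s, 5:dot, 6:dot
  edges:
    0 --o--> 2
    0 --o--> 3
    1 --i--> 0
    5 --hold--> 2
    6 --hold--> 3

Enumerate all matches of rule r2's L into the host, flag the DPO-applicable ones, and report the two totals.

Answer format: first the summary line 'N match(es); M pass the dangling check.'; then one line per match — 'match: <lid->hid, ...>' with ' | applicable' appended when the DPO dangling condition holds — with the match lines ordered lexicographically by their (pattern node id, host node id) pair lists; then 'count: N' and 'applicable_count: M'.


2 match(es); 2 pass the dangling check.
match: 0->11, 1->7, 2->1, 3->6, 4->12 | applicable
match: 0->11, 1->7, 2->6, 3->1, 4->12 | applicable
count: 2
applicable_count: 2


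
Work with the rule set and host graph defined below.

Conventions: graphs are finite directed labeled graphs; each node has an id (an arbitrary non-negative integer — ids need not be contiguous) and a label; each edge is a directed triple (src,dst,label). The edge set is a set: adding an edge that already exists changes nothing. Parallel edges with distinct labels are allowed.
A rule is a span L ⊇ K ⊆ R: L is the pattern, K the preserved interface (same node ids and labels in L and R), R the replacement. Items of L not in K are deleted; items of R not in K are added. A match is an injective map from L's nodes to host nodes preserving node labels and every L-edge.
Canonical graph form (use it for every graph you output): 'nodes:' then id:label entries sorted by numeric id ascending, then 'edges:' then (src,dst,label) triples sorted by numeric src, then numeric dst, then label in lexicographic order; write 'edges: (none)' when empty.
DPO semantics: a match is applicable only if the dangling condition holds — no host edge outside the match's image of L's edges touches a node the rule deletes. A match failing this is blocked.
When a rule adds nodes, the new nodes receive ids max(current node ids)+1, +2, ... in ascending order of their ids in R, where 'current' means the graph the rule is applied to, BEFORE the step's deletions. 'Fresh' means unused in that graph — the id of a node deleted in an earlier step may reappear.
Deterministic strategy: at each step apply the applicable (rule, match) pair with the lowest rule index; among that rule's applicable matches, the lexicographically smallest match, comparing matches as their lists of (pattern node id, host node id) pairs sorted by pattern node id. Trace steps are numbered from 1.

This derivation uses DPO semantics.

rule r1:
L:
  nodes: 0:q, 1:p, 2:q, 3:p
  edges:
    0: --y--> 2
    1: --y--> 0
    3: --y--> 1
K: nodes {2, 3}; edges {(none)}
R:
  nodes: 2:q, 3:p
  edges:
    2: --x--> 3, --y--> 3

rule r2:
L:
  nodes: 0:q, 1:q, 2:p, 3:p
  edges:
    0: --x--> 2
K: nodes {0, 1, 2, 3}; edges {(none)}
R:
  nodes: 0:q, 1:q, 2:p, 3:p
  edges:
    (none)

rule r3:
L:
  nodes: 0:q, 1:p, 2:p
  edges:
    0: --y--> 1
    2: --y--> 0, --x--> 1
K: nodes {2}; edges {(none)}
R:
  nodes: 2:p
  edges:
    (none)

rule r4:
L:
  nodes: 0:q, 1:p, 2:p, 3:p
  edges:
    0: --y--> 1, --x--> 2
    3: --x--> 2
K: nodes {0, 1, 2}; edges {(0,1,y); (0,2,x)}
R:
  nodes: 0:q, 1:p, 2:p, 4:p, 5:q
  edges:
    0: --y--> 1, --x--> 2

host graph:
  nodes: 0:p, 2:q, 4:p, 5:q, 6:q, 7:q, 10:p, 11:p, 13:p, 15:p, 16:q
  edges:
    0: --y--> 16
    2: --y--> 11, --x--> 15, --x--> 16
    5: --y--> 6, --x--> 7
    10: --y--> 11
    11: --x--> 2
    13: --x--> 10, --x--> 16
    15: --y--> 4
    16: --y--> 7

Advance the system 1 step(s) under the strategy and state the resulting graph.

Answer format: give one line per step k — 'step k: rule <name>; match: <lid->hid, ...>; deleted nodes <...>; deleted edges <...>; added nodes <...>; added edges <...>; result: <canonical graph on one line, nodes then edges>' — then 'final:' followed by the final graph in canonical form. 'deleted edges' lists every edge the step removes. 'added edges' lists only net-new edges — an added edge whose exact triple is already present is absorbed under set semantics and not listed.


step 1: rule r2; match: 0->2, 1->5, 2->15, 3->0; deleted nodes (none); deleted edges (2,15,x); added nodes (none); added edges (none); result: nodes: 0:p, 2:q, 4:p, 5:q, 6:q, 7:q, 10:p, 11:p, 13:p, 15:p, 16:q edges: (0,16,y); (2,11,y); (2,16,x); (5,6,y); (5,7,x); (10,11,y); (11,2,x); (13,10,x); (13,16,x); (15,4,y); (16,7,y)
final:
nodes: 0:p, 2:q, 4:p, 5:q, 6:q, 7:q, 10:p, 11:p, 13:p, 15:p, 16:q
edges: (0,16,y); (2,11,y); (2,16,x); (5,6,y); (5,7,x); (10,11,y); (11,2,x); (13,10,x); (13,16,x); (15,4,y); (16,7,y)


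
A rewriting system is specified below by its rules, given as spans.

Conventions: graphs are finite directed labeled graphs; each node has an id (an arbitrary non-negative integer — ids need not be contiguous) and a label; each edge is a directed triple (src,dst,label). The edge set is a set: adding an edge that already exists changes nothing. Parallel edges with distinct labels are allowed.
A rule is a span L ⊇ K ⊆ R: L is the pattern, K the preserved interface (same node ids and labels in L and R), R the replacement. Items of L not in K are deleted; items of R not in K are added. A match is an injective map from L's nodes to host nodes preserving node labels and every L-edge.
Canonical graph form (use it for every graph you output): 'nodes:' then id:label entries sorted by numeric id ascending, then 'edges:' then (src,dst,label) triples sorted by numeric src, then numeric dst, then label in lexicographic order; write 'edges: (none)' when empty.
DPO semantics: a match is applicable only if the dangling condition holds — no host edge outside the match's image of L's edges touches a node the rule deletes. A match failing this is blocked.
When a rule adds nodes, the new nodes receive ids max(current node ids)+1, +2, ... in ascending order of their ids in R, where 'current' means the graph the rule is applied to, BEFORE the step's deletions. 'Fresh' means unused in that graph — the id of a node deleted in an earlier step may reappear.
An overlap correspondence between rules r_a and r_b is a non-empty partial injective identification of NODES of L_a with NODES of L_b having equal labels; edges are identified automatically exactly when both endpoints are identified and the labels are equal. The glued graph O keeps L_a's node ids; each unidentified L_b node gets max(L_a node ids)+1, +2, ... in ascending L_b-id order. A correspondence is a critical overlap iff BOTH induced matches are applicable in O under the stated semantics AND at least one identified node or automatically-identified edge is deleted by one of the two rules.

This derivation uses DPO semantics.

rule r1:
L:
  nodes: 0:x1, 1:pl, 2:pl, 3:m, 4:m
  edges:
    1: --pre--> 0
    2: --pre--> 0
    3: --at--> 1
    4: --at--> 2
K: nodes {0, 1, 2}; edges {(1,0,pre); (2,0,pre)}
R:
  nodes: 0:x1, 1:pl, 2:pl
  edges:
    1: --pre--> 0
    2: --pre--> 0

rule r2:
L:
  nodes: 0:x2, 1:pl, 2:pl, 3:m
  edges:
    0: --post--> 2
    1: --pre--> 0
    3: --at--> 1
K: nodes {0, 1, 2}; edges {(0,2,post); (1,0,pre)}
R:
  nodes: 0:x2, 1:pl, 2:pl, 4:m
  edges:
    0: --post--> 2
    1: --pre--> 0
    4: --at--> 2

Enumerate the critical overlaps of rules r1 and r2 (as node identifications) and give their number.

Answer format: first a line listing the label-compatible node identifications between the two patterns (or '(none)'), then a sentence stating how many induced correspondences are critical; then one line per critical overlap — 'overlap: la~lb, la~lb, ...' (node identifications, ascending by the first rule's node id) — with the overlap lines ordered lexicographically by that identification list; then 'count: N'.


label-compatible node identifications between L(r1) and L(r2): 1~1, 1~2, 2~1, 2~2, 3~3, 4~3
4 of the induced correspondences are critical overlaps of r1 and r2.
overlap: 1~1, 2~2, 3~3
overlap: 1~1, 3~3
overlap: 1~2, 2~1, 4~3
overlap: 2~1, 4~3
count: 4


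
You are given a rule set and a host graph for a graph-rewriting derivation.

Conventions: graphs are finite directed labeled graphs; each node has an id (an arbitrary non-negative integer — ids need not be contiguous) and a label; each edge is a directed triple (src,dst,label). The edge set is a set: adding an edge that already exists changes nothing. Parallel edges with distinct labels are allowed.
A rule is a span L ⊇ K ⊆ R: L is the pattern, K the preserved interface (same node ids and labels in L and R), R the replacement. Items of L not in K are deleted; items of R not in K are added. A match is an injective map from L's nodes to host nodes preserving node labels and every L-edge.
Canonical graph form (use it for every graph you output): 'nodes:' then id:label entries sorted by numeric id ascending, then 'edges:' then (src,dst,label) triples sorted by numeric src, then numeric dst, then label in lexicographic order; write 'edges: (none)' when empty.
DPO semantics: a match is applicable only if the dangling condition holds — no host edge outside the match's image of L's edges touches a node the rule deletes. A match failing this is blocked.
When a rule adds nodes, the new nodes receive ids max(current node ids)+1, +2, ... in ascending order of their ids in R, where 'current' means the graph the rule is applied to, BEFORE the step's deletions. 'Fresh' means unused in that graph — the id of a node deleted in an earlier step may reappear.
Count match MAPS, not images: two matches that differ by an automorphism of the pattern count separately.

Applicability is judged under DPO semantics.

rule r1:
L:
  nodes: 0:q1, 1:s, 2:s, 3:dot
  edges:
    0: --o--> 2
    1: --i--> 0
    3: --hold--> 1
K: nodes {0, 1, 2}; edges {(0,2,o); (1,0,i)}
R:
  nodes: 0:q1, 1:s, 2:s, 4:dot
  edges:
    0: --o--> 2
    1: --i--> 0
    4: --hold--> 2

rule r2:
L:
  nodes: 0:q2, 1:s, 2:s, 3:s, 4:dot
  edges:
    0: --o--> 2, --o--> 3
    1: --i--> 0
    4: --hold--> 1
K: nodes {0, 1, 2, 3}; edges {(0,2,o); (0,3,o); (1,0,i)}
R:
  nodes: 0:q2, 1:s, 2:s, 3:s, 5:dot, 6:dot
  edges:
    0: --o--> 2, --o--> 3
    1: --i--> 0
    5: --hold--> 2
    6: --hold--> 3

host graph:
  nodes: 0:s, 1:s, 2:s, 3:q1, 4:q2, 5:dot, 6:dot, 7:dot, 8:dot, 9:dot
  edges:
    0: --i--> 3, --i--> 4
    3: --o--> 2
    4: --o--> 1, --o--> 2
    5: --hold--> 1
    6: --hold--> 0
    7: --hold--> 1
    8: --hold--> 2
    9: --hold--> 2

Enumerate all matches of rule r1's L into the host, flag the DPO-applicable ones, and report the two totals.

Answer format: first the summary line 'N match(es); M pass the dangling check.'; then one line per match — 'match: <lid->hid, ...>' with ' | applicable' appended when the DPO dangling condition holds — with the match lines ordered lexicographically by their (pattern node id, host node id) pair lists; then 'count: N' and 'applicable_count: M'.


1 match(es); 1 pass the dangling check.
match: 0->3, 1->0, 2->2, 3->6 | applicable
count: 1
applicable_count: 1


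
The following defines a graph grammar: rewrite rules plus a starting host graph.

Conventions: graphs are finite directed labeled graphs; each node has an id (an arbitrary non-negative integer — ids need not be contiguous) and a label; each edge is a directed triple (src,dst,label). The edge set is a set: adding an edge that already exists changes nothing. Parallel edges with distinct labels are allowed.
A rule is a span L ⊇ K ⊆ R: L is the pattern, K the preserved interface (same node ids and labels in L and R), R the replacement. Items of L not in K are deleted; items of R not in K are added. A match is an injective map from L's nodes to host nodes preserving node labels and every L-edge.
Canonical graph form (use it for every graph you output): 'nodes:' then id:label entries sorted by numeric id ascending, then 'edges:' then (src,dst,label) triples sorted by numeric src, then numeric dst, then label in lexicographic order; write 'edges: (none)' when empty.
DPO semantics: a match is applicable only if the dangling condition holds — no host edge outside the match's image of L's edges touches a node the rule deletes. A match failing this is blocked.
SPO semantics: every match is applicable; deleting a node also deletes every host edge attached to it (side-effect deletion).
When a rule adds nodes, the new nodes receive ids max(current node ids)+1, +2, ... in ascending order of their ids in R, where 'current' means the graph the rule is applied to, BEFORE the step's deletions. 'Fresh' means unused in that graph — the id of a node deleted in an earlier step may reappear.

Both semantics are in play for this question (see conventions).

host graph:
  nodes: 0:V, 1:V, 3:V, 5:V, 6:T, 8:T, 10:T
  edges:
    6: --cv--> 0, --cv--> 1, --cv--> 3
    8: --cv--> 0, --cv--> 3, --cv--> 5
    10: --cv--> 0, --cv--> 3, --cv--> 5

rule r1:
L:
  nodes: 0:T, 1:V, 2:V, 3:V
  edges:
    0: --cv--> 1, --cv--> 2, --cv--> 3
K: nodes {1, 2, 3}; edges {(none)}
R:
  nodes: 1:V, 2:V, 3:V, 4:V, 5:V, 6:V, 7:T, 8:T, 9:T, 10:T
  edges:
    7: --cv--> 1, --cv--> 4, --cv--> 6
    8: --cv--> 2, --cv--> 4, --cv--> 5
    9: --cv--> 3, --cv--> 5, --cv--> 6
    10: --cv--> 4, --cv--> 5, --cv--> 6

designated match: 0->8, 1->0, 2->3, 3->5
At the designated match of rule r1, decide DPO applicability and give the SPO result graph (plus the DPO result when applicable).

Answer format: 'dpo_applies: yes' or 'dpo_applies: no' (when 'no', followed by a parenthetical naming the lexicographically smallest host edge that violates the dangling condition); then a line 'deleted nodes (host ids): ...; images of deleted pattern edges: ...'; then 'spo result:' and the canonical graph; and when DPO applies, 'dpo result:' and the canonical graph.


dpo_applies: yes
deleted nodes (host ids): 8; images of deleted pattern edges: (8,0,cv); (8,3,cv); (8,5,cv)
spo result:
nodes: 0:V, 1:V, 3:V, 5:V, 6:T, 10:T, 11:V, 12:V, 13:V, 14:T, 15:T, 16:T, 17:T
edges: (6,0,cv); (6,1,cv); (6,3,cv); (10,0,cv); (10,3,cv); (10,5,cv); (14,0,cv); (14,11,cv); (14,13,cv); (15,3,cv); (15,11,cv); (15,12,cv); (16,5,cv); (16,12,cv); (16,13,cv); (17,11,cv); (17,12,cv); (17,13,cv)
dpo result:
nodes: 0:V, 1:V, 3:V, 5:V, 6:T, 10:T, 11:V, 12:V, 13:V, 14:T, 15:T, 16:T, 17:T
edges: (6,0,cv); (6,1,cv); (6,3,cv); (10,0,cv); (10,3,cv); (10,5,cv); (14,0,cv); (14,11,cv); (14,13,cv); (15,3,cv); (15,11,cv); (15,12,cv); (16,5,cv); (16,12,cv); (16,13,cv); (17,11,cv); (17,12,cv); (17,13,cv)


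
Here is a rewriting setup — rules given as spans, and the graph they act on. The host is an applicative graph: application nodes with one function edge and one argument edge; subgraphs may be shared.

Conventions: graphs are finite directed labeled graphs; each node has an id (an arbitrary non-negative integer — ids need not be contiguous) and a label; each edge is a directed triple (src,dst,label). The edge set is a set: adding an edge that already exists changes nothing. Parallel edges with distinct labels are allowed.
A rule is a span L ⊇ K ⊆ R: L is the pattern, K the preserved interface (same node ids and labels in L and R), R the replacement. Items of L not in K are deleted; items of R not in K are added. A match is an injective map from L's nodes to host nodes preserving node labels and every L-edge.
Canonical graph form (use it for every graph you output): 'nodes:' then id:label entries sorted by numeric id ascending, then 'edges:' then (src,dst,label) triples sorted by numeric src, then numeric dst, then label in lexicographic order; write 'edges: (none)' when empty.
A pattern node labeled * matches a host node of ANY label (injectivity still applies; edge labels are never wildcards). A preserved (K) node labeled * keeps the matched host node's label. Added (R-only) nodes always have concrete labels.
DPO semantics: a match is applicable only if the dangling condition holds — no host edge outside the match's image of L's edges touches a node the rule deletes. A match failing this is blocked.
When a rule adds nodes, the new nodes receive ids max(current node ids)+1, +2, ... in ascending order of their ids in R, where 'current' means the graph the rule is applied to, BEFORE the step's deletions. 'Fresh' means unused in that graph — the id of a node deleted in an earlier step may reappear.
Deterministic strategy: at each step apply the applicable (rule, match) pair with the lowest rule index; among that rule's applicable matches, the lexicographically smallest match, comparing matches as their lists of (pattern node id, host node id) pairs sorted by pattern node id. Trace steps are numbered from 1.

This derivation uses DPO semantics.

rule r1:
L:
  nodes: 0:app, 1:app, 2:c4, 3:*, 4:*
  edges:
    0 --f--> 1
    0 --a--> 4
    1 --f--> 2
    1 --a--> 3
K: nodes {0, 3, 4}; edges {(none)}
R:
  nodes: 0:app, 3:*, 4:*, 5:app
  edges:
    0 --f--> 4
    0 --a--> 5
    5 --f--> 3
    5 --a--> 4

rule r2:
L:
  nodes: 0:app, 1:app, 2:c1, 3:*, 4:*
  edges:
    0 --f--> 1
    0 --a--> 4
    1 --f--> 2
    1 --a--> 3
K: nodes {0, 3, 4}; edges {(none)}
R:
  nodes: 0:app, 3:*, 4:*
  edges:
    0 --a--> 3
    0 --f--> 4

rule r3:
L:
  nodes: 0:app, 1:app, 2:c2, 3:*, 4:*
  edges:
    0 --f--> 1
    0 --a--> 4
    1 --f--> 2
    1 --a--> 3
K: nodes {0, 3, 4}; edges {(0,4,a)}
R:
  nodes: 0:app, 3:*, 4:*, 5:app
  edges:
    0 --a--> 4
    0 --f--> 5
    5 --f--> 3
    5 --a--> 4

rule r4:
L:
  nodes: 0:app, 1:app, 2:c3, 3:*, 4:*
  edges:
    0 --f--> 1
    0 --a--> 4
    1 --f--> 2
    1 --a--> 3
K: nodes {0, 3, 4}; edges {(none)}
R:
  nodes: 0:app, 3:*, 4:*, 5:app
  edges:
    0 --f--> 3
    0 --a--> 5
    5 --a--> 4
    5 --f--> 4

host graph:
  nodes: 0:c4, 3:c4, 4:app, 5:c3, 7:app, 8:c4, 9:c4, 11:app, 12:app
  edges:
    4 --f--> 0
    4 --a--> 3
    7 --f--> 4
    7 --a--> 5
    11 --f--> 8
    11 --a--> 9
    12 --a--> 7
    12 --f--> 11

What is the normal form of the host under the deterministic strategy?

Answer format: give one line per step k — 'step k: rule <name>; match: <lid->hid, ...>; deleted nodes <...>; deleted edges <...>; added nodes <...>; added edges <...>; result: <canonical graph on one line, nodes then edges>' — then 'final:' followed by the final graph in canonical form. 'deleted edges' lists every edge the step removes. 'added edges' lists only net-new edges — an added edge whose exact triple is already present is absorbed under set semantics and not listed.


step 1: rule r1; match: 0->7, 1->4, 2->0, 3->3, 4->5; deleted nodes 0, 4; deleted edges (4,0,f); (4,3,a); (7,4,f); (7,5,a); added nodes 13; added edges (7,5,f); (7,13,a); (13,3,f); (13,5,a); result: nodes: 3:c4, 5:c3, 7:app, 8:c4, 9:c4, 11:app, 12:app, 13:app edges: (7,5,f); (7,13,a); (11,8,f); (11,9,a); (12,7,a); (12,11,f); (13,3,f); (13,5,a)
step 2: rule r1; match: 0->12, 1->11, 2->8, 3->9, 4->7; deleted nodes 8, 11; deleted edges (11,8,f); (11,9,a); (12,7,a); (12,11,f); added nodes 14; added edges (12,7,f); (12,14,a); (14,7,a); (14,9,f); result: nodes: 3:c4, 5:c3, 7:app, 9:c4, 12:app, 13:app, 14:app edges: (7,5,f); (7,13,a); (12,7,f); (12,14,a); (13,3,f); (13,5,a); (14,7,a); (14,9,f)
final:
nodes: 3:c4, 5:c3, 7:app, 9:c4, 12:app, 13:app, 14:app
edges: (7,5,f); (7,13,a); (12,7,f); (12,14,a); (13,3,f); (13,5,a); (14,7,a); (14,9,f)


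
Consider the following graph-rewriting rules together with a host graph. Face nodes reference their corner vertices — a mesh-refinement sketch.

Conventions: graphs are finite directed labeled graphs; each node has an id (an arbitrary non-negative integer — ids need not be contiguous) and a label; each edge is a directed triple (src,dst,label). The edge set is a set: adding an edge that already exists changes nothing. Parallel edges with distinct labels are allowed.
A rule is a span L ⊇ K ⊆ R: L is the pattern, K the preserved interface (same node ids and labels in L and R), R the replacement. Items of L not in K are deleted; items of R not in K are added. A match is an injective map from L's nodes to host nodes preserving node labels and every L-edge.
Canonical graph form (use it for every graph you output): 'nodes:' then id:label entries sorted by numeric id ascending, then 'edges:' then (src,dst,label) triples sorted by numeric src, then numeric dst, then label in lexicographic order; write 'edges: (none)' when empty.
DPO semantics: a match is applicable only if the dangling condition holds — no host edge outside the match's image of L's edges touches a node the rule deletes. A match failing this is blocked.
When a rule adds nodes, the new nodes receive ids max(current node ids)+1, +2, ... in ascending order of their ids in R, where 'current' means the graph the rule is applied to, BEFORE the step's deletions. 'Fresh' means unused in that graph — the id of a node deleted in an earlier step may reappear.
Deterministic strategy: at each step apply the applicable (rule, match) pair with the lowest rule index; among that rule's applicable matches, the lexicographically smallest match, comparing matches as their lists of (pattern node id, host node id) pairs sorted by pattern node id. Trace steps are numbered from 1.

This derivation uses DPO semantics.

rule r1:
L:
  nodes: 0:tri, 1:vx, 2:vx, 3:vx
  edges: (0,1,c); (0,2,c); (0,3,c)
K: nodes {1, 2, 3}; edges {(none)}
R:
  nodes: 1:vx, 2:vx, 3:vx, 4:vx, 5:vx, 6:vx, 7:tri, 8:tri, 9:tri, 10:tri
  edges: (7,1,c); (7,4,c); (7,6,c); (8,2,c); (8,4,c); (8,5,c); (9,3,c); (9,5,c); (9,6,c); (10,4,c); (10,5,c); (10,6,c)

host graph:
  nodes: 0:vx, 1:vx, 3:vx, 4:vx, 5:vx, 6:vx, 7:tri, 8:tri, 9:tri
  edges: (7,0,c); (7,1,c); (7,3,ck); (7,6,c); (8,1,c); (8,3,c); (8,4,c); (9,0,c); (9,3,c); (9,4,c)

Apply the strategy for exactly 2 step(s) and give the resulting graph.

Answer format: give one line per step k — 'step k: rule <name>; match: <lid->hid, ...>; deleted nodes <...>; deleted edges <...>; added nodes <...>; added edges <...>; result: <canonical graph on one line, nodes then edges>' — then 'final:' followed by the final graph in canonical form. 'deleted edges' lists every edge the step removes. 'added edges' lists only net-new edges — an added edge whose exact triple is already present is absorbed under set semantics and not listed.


step 1: rule r1; match: 0->8, 1->1, 2->3, 3->4; deleted nodes 8; deleted edges (8,1,c); (8,3,c); (8,4,c); added nodes 10, 11, 12, 13, 14, 15, 16; added edges (13,1,c); (13,10,c); (13,12,c); (14,3,c); (14,10,c); (14,11,c); (15,4,c); (15,11,c); (15,12,c); (16,10,c); (16,11,c); (16,12,c); result: nodes: 0:vx, 1:vx, 3:vx, 4:vx, 5:vx, 6:vx, 7:tri, 9:tri, 10:vx, 11:vx, 12:vx, 13:tri, 14:tri, 15:tri, 16:tri edges: (7,0,c); (7,1,c); (7,3,ck); (7,6,c); (9,0,c); (9,3,c); (9,4,c); (13,1,c); (13,10,c); (13,12,c); (14,3,c); (14,10,c); (14,11,c); (15,4,c); (15,11,c); (15,12,c); (16,10,c); (16,11,c); (16,12,c)
step 2: rule r1; match: 0->9, 1->0, 2->3, 3->4; deleted nodes 9; deleted edges (9,0,c); (9,3,c); (9,4,c); added nodes 17, 18, 19, 20, 21, 22, 23; added edges (20,0,c); (20,17,c); (20,19,c); (21,3,c); (21,17,c); (21,18,c); (22,4,c); (22,18,c); (22,19,c); (23,17,c); (23,18,c); (23,19,c); result: nodes: 0:vx, 1:vx, 3:vx, 4:vx, 5:vx, 6:vx, 7:tri, 10:vx, 11:vx, 12:vx, 13:tri, 14:tri, 15:tri, 16:tri, 17:vx, 18:vx, 19:vx, 20:tri, 21:tri, 22:tri, 23:tri edges: (7,0,c); (7,1,c); (7,3,ck); (7,6,c); (13,1,c); (13,10,c); (13,12,c); (14,3,c); (14,10,c); (14,11,c); (15,4,c); (15,11,c); (15,12,c); (16,10,c); (16,11,c); (16,12,c); (20,0,c); (20,17,c); (20,19,c); (21,3,c); (21,17,c); (21,18,c); (22,4,c); (22,18,c); (22,19,c); (23,17,c); (23,18,c); (23,19,c)
final:
nodes: 0:vx, 1:vx, 3:vx, 4:vx, 5:vx, 6:vx, 7:tri, 10:vx, 11:vx, 12:vx, 13:tri, 14:tri, 15:tri, 16:tri, 17:vx, 18:vx, 19:vx, 20:tri, 21:tri, 22:tri, 23:tri
edges: (7,0,c); (7,1,c); (7,3,ck); (7,6,c); (13,1,c); (13,10,c); (13,12,c); (14,3,c); (14,10,c); (14,11,c); (15,4,c); (15,11,c); (15,12,c); (16,10,c); (16,11,c); (16,12,c); (20,0,c); (20,17,c); (20,19,c); (21,3,c); (21,17,c); (21,18,c); (22,4,c); (22,18,c); (22,19,c); (23,17,c); (23,18,c); (23,19,c)


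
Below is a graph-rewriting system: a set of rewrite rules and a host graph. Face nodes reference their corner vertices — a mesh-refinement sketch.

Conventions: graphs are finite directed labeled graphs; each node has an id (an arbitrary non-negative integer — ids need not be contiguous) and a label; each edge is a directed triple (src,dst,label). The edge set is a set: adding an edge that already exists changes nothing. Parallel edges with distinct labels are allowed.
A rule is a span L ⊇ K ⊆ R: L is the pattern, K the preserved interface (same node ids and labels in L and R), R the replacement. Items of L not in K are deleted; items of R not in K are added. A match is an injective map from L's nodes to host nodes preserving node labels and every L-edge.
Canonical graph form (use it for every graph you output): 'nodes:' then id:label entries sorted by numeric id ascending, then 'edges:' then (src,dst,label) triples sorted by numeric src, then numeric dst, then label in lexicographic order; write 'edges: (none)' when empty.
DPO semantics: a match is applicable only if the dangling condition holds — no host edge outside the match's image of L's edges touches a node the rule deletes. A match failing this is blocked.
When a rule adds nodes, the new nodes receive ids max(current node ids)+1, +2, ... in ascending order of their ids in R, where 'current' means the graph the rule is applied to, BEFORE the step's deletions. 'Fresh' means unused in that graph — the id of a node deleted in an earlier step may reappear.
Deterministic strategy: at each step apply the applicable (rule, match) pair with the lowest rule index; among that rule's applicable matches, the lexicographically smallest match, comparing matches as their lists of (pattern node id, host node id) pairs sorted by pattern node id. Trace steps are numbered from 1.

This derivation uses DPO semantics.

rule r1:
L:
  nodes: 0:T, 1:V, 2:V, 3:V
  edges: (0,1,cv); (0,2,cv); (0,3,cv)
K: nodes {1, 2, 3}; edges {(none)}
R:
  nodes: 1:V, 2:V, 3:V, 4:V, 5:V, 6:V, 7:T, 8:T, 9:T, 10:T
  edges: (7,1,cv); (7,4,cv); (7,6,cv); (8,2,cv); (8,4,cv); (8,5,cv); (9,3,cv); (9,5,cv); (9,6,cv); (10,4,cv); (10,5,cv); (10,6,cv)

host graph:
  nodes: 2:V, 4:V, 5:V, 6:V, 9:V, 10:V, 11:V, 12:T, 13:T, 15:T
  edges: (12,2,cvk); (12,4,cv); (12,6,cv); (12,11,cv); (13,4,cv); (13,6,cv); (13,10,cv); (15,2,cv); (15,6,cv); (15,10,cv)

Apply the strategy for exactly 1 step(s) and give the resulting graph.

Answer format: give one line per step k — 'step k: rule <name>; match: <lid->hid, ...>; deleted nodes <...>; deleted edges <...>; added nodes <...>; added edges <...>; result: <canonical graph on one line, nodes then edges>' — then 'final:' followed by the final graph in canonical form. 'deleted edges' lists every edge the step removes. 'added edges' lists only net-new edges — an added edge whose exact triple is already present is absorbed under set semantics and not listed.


step 1: rule r1; match: 0->13, 1->4, 2->6, 3->10; deleted nodes 13; deleted edges (13,4,cv); (13,6,cv); (13,10,cv); added nodes 16, 17, 18, 19, 20, 21, 22; added edges (19,4,cv); (19,16,cv); (19,18,cv); (20,6,cv); (20,16,cv); (20,17,cv); (21,10,cv); (21,17,cv); (21,18,cv); (22,16,cv); (22,17,cv); (22,18,cv); result: nodes: 2:V, 4:V, 5:V, 6:V, 9:V, 10:V, 11:V, 12:T, 15:T, 16:V, 17:V, 18:V, 19:T, 20:T, 21:T, 22:T edges: (12,2,cvk); (12,4,cv); (12,6,cv); (12,11,cv); (15,2,cv); (15,6,cv); (15,10,cv); (19,4,cv); (19,16,cv); (19,18,cv); (20,6,cv); (20,16,cv); (20,17,cv); (21,10,cv); (21,17,cv); (21,18,cv); (22,16,cv); (22,17,cv); (22,18,cv)
final:
nodes: 2:V, 4:V, 5:V, 6:V, 9:V, 10:V, 11:V, 12:T, 15:T, 16:V, 17:V, 18:V, 19:T, 20:T, 21:T, 22:T
edges: (12,2,cvk); (12,4,cv); (12,6,cv); (12,11,cv); (15,2,cv); (15,6,cv); (15,10,cv); (19,4,cv); (19,16,cv); (19,18,cv); (20,6,cv); (20,16,cv); (20,17,cv); (21,10,cv); (21,17,cv); (21,18,cv); (22,16,cv); (22,17,cv); (22,18,cv)
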